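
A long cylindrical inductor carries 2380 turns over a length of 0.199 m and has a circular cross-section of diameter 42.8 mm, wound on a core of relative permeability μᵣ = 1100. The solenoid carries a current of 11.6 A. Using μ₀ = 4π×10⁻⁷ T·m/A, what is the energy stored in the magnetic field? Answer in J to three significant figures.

A = π(d/2)² = π(2.140×10^-2 m)² = 1.439×10^-3 m².
L = μ₀μᵣN²A/ℓ = (4π×10⁻⁷)(1100)(2380)²(1.439×10^-3)/(0.199) = 56.61 H.
U = ½LI² = ½(56.61)(11.6)² = 3.809×10^3 J.

U ≈ 3810 J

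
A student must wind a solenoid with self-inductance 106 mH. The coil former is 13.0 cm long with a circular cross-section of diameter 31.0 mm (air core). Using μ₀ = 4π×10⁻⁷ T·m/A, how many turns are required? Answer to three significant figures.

A = π(d/2)² = π(1.550×10^-2 m)² = 7.548×10^-4 m².
From L = μ₀N²A/ℓ, N = √(Lℓ / (μ₀A)).
N = √[(0.106)(0.13) / ((4π×10⁻⁷)×7.548×10^-4)] = √(1.453×10^7) ≈ 3811.7.

N ≈ 3810 turns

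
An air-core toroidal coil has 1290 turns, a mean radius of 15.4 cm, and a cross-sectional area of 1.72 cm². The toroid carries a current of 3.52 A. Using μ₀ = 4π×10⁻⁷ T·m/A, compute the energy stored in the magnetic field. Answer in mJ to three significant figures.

U ≈ 2.30 mJ

L = μ₀N²A/(2πR) = (4π×10⁻⁷)(1290)²(1.720×10^-4)/(2π×0.154) = 3.717×10^-4 H.
U = ½LI² = ½(3.717×10^-4)(3.52)² = 2.303×10^-3 J.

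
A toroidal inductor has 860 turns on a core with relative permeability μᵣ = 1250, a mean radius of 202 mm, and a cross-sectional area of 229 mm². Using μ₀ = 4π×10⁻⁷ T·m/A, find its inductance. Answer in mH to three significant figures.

For a thin toroid, L = μ₀μᵣN²A/(2πR).
L = (4π×10⁻⁷)(1250)(860)²(2.290×10^-4) / (2π×0.202 m) = 0.2096 H.

L ≈ 210 mH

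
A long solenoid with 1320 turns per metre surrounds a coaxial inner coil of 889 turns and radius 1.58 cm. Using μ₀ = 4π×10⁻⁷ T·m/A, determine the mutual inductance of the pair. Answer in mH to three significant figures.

M ≈ 1.16 mH

The outer solenoid produces a uniform field B₁ = μ₀n₁I₁ across the inner coil,
so the flux linkage is N₂Φ = N₂B₁A₂ = μ₀n₁N₂A₂·I₁, giving M = μ₀n₁N₂A₂.
A₂ = πr² = π(1.580×10^-2 m)² = 7.843×10^-4 m².
M = (4π×10⁻⁷)(1320)(889)(7.843×10^-4) = 1.157×10^-3 H.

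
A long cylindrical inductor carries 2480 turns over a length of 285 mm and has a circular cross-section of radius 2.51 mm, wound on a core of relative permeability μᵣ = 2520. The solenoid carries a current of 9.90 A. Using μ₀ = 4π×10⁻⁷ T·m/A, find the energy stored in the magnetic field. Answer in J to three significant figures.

A = πr² = π(2.510×10^-3 m)² = 1.979×10^-5 m².
L = μ₀μᵣN²A/ℓ = (4π×10⁻⁷)(2520)(2480)²(1.979×10^-5)/(0.285) = 1.353 H.
U = ½LI² = ½(1.353)(9.90)² = 66.28 J.

U ≈ 66.3 J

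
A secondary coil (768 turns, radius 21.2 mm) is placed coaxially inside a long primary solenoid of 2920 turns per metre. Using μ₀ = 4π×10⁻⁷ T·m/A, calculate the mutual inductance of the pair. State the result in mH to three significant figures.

The outer solenoid produces a uniform field B₁ = μ₀n₁I₁ across the inner coil,
so the flux linkage is N₂Φ = N₂B₁A₂ = μ₀n₁N₂A₂·I₁, giving M = μ₀n₁N₂A₂.
A₂ = πr² = π(2.120×10^-2 m)² = 1.412×10^-3 m².
M = (4π×10⁻⁷)(2920)(768)(1.412×10^-3) = 3.979×10^-3 H.

M ≈ 3.98 mH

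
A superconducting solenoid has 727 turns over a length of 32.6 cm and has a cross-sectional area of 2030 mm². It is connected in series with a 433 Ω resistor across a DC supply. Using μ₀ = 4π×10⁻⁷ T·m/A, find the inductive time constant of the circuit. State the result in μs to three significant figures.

A = 2030 mm² = 2.030×10^-3 m².
L = μ₀N²A/ℓ = (4π×10⁻⁷)(727)²(2.030×10^-3)/(0.326) = 4.136×10^-3 H.
τ = L/R = (4.136×10^-3)/(433) = 9.551×10^-6 s.

τ ≈ 9.55 μs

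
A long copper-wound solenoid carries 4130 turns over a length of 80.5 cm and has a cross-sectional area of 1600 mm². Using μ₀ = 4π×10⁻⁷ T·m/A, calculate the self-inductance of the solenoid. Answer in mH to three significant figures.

L ≈ 42.6 mH

A = 1600 mm² = 1.600×10^-3 m².
For a long solenoid, L = μ₀N²A/ℓ.
L = (4π×10⁻⁷)(4130)²(1.600×10^-3)/(0.805 m) = 4.260×10^-2 H.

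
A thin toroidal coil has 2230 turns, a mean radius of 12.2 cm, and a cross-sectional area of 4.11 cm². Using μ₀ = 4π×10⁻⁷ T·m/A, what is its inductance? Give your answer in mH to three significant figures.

For a thin toroid, L = μ₀N²A/(2πR).
L = (4π×10⁻⁷)(2230)²(4.110×10^-4) / (2π×0.122 m) = 3.351×10^-3 H.

L ≈ 3.35 mH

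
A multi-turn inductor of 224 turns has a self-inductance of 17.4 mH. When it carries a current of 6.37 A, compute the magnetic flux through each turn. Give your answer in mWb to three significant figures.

From L = NΦ_B/I, the flux per turn is Φ_B = LI/N.
Φ_B = (1.740×10^-2 H)(6.37 A)/224 = 4.948×10^-4 Wb.

Φ_B ≈ 0.495 mWb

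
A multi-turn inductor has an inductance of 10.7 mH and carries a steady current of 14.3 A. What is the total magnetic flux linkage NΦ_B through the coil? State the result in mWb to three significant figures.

NΦ_B ≈ 153 mWb

From L = NΦ_B/I, the flux linkage is NΦ_B = LI.
NΦ_B = (1.070×10^-2 H)(14.3 A) = 0.153 Wb.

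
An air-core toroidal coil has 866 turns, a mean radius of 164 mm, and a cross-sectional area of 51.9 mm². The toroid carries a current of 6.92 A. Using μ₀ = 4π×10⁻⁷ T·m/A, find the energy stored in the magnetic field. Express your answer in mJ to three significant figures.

U ≈ 1.14 mJ

L = μ₀N²A/(2πR) = (4π×10⁻⁷)(866)²(5.190×10^-5)/(2π×0.164) = 4.747×10^-5 H.
U = ½LI² = ½(4.747×10^-5)(6.92)² = 1.137×10^-3 J.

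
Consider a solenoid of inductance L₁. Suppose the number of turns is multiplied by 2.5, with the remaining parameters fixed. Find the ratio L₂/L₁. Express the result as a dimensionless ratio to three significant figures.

For a solenoid, L ∝ μᵣN²A/ℓ.
L₂/L₁ = (2.5)^2 = 6.25.

L₂/L₁ = 6.25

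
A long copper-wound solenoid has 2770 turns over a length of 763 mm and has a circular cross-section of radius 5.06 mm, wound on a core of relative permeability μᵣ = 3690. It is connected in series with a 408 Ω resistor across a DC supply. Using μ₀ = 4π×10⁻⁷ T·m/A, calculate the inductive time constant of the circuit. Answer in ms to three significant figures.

τ ≈ 9.19 ms

A = πr² = π(5.060×10^-3 m)² = 8.044×10^-5 m².
L = μ₀μᵣN²A/ℓ = (4π×10⁻⁷)(3690)(2770)²(8.044×10^-5)/(0.763) = 3.751 H.
τ = L/R = (3.751)/(408) = 9.193×10^-3 s.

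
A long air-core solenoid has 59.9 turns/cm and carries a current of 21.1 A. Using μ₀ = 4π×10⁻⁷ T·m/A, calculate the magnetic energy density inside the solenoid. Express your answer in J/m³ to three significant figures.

B = μ₀nI = (4π×10⁻⁷)(5.990×10^3)(21.1) = 0.1588 T.
u = B²/(2μ₀) = (0.1588)²/(2×4π×10⁻⁷) = 1.004×10^4 J/m³.

u ≈ 10000 J/m³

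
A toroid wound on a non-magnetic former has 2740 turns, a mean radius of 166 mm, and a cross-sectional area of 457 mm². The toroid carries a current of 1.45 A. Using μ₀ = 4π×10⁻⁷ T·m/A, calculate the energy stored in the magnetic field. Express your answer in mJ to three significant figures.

U ≈ 4.35 mJ

L = μ₀N²A/(2πR) = (4π×10⁻⁷)(2740)²(4.570×10^-4)/(2π×0.166) = 4.134×10^-3 H.
U = ½LI² = ½(4.134×10^-3)(1.45)² = 4.346×10^-3 J.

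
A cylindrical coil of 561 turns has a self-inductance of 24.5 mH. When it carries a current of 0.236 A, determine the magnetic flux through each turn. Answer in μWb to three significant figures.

From L = NΦ_B/I, the flux per turn is Φ_B = LI/N.
Φ_B = (2.450×10^-2 H)(0.236 A)/561 = 1.031×10^-5 Wb.

Φ_B ≈ 10.3 μWb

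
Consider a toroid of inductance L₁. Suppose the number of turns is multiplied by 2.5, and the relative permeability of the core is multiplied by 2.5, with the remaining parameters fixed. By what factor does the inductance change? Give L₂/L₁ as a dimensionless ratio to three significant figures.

L₂/L₁ = 15.6

For a toroid, L ∝ μᵣN²A/R.
L₂/L₁ = (2.5)^2 × (2.5) = 15.6.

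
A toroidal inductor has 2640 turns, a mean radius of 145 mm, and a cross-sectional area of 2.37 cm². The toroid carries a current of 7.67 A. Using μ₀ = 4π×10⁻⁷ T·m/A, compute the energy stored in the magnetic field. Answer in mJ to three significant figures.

U ≈ 67.0 mJ

L = μ₀N²A/(2πR) = (4π×10⁻⁷)(2640)²(2.370×10^-4)/(2π×0.145) = 2.278×10^-3 H.
U = ½LI² = ½(2.278×10^-3)(7.67)² = 6.702×10^-2 J.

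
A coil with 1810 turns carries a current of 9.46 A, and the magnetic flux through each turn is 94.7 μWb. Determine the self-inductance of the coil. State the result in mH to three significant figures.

L ≈ 18.1 mH

Self-inductance is defined by L = NΦ_B/I (flux linkage over current).
L = (1810)(9.470×10^-5 Wb)/(9.46 A) = 1.812×10^-2 H.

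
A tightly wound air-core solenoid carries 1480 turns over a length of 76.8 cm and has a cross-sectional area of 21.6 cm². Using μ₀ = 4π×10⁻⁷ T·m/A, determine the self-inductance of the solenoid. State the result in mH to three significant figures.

A = 21.6 cm² = 2.160×10^-3 m².
For a long solenoid, L = μ₀N²A/ℓ.
L = (4π×10⁻⁷)(1480)²(2.160×10^-3)/(0.768 m) = 7.742×10^-3 H.

L ≈ 7.74 mH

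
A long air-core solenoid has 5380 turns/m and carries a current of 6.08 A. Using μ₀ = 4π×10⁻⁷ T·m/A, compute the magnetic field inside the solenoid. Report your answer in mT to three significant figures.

B ≈ 41.1 mT

Inside a long solenoid, B = μ₀nI.
B = (4π×10⁻⁷)(5.380×10^3 m⁻¹)(6.08 A) = 4.111×10^-2 T.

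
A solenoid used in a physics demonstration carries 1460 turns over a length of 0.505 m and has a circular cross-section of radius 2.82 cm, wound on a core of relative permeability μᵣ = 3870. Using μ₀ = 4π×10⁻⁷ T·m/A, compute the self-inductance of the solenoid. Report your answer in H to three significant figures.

A = πr² = π(2.820×10^-2 m)² = 2.498×10^-3 m².
For a long solenoid, L = μ₀μᵣN²A/ℓ.
L = (4π×10⁻⁷)(3870)(1460)²(2.498×10^-3)/(0.505 m) = 51.28 H.

L ≈ 51.3 H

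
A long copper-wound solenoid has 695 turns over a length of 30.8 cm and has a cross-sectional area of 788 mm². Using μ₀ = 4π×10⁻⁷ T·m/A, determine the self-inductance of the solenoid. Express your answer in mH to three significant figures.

L ≈ 1.55 mH

A = 788 mm² = 7.880×10^-4 m².
For a long solenoid, L = μ₀N²A/ℓ.
L = (4π×10⁻⁷)(695)²(7.880×10^-4)/(0.308 m) = 1.553×10^-3 H.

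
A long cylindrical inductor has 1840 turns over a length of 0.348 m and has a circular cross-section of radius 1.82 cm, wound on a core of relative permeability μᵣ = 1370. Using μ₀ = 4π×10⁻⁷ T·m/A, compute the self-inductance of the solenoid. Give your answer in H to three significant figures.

A = πr² = π(1.820×10^-2 m)² = 1.041×10^-3 m².
For a long solenoid, L = μ₀μᵣN²A/ℓ.
L = (4π×10⁻⁷)(1370)(1840)²(1.041×10^-3)/(0.348 m) = 17.43 H.

L ≈ 17.4 H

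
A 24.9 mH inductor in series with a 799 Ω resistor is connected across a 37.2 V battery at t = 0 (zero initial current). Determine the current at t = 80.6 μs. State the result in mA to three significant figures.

I ≈ 43.1 mA

τ = L/R = 2.490×10^-2/799 = 3.116×10^-5 s; final current I_∞ = ε/R = 37.2/799 = 4.656×10^-2 A.
I(t) = I_∞(1 − e^(−t/τ)) with t/τ = 2.586.
I = (4.656×10^-2)(1 − e^(−2.586)) = 4.305×10^-2 A.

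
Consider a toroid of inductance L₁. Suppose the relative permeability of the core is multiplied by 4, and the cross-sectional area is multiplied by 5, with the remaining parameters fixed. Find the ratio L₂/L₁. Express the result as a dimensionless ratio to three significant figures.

For a toroid, L ∝ μᵣN²A/R.
L₂/L₁ = (4) × (5) = 20.0.

L₂/L₁ = 20.0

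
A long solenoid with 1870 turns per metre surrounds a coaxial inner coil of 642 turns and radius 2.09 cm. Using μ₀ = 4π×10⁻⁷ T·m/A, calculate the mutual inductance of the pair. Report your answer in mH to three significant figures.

The outer solenoid produces a uniform field B₁ = μ₀n₁I₁ across the inner coil,
so the flux linkage is N₂Φ = N₂B₁A₂ = μ₀n₁N₂A₂·I₁, giving M = μ₀n₁N₂A₂.
A₂ = πr² = π(2.090×10^-2 m)² = 1.372×10^-3 m².
M = (4π×10⁻⁷)(1870)(642)(1.372×10^-3) = 2.070×10^-3 H.

M ≈ 2.07 mH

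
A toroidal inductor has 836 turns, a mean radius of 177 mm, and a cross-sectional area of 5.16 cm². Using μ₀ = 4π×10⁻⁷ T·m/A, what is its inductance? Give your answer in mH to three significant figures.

For a thin toroid, L = μ₀N²A/(2πR).
L = (4π×10⁻⁷)(836)²(5.160×10^-4) / (2π×0.177 m) = 4.0749×10^-4 H.

L ≈ 0.407 mH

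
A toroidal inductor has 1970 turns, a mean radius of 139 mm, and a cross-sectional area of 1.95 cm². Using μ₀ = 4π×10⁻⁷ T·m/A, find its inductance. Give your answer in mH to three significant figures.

For a thin toroid, L = μ₀N²A/(2πR).
L = (4π×10⁻⁷)(1970)²(1.950×10^-4) / (2π×0.139 m) = 1.089×10^-3 H.

L ≈ 1.09 mH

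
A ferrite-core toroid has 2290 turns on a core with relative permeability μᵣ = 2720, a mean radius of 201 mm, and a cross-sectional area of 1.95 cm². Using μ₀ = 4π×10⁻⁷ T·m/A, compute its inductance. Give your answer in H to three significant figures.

For a thin toroid, L = μ₀μᵣN²A/(2πR).
L = (4π×10⁻⁷)(2720)(2290)²(1.950×10^-4) / (2π×0.201 m) = 2.768 H.

L ≈ 2.77 H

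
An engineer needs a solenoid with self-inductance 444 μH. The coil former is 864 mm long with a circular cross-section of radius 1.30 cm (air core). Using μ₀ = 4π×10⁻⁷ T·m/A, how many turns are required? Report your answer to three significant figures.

A = πr² = π(1.300×10^-2 m)² = 5.309×10^-4 m².
From L = μ₀N²A/ℓ, N = √(Lℓ / (μ₀A)).
N = √[(4.440×10^-4)(0.864) / ((4π×10⁻⁷)×5.309×10^-4)] = √(5.750×10^5) ≈ 758.3.

N ≈ 758 turns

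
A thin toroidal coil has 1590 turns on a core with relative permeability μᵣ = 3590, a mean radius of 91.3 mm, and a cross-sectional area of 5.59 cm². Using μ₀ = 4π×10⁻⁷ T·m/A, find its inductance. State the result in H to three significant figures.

L ≈ 11.1 H

For a thin toroid, L = μ₀μᵣN²A/(2πR).
L = (4π×10⁻⁷)(3590)(1590)²(5.590×10^-4) / (2π×9.130×10^-2 m) = 11.11 H.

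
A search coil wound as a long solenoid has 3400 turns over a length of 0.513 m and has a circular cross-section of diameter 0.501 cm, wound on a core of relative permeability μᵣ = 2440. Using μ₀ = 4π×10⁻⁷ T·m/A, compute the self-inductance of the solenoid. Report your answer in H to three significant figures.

L ≈ 1.36 H

A = π(d/2)² = π(2.505×10^-3 m)² = 1.971×10^-5 m².
For a long solenoid, L = μ₀μᵣN²A/ℓ.
L = (4π×10⁻⁷)(2440)(3400)²(1.971×10^-5)/(0.513 m) = 1.362 H.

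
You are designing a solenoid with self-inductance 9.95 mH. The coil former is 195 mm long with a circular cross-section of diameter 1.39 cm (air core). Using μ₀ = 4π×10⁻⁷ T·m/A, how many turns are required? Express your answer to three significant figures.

N ≈ 3190 turns

A = π(d/2)² = π(6.950×10^-3 m)² = 1.517×10^-4 m².
From L = μ₀N²A/ℓ, N = √(Lℓ / (μ₀A)).
N = √[(9.950×10^-3)(0.195) / ((4π×10⁻⁷)×1.517×10^-4)] = √(1.017×10^7) ≈ 3189.8.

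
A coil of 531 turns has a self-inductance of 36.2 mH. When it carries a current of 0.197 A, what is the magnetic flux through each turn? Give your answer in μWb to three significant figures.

Φ_B ≈ 13.4 μWb

From L = NΦ_B/I, the flux per turn is Φ_B = LI/N.
Φ_B = (3.620×10^-2 H)(0.197 A)/531 = 1.343×10^-5 Wb.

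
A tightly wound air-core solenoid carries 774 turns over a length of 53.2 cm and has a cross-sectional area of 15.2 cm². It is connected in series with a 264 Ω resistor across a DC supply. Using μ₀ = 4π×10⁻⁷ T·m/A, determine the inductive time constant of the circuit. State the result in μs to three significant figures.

τ ≈ 8.15 μs

A = 15.2 cm² = 1.520×10^-3 m².
L = μ₀N²A/ℓ = (4π×10⁻⁷)(774)²(1.520×10^-3)/(0.532) = 2.151×10^-3 H.
τ = L/R = (2.151×10^-3)/(264) = 8.147×10^-6 s.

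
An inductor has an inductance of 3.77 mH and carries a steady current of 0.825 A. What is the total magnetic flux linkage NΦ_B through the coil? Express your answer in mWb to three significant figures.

From L = NΦ_B/I, the flux linkage is NΦ_B = LI.
NΦ_B = (3.770×10^-3 H)(0.825 A) = 3.110×10^-3 Wb.

NΦ_B ≈ 3.11 mWb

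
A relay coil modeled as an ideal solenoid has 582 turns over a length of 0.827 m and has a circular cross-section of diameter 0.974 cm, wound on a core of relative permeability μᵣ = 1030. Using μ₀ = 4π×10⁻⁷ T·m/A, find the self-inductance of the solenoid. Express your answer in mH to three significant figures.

L ≈ 39.5 mH

A = π(d/2)² = π(4.870×10^-3 m)² = 7.451×10^-5 m².
For a long solenoid, L = μ₀μᵣN²A/ℓ.
L = (4π×10⁻⁷)(1030)(582)²(7.451×10^-5)/(0.827 m) = 3.950×10^-2 H.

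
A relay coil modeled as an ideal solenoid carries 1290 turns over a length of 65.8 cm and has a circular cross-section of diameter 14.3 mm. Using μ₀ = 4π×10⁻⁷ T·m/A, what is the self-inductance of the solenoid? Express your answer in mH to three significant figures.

L ≈ 0.510 mH

A = π(d/2)² = π(7.150×10^-3 m)² = 1.606×10^-4 m².
For a long solenoid, L = μ₀N²A/ℓ.
L = (4π×10⁻⁷)(1290)²(1.606×10^-4)/(0.658 m) = 5.104×10^-4 H.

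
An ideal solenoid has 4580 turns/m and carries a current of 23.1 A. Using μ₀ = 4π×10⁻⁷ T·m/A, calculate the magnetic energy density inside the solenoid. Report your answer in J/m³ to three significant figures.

u ≈ 7030 J/m³

B = μ₀nI = (4π×10⁻⁷)(4.580×10^3)(23.1) = 0.1329 T.
u = B²/(2μ₀) = (0.1329)²/(2×4π×10⁻⁷) = 7.033×10^3 J/m³.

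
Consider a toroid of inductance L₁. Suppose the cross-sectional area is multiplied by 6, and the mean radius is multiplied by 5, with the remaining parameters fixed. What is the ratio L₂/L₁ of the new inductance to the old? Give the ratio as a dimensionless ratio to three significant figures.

For a toroid, L ∝ μᵣN²A/R.
L₂/L₁ = (6) × (5)^-1 = 1.20.

L₂/L₁ = 1.20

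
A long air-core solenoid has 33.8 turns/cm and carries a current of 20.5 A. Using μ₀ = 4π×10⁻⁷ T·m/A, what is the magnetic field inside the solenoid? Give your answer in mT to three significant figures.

B ≈ 87.1 mT

Inside a long solenoid, B = μ₀nI.
B = (4π×10⁻⁷)(3.380×10^3 m⁻¹)(20.5 A) = 8.707×10^-2 T.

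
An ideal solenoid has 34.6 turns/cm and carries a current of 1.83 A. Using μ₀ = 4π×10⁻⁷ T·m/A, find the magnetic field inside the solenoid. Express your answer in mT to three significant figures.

B ≈ 7.96 mT

Inside a long solenoid, B = μ₀nI.
B = (4π×10⁻⁷)(3.460×10^3 m⁻¹)(1.83 A) = 7.957×10^-3 T.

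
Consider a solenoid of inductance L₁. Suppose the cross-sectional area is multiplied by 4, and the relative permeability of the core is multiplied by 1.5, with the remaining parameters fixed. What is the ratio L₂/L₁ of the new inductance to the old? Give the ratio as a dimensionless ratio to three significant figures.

L₂/L₁ = 6.00

For a solenoid, L ∝ μᵣN²A/ℓ.
L₂/L₁ = (4) × (1.5) = 6.00.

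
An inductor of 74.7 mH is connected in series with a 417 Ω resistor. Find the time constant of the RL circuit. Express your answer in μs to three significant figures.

τ ≈ 179 μs

τ = L/R = (7.470×10^-2 H)/(417 Ω) = 1.791×10^-4 s.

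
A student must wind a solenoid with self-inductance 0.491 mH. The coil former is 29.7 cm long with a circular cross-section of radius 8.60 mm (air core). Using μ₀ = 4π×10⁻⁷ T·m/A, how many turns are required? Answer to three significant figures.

N ≈ 707 turns

A = πr² = π(8.600×10^-3 m)² = 2.324×10^-4 m².
From L = μ₀N²A/ℓ, N = √(Lℓ / (μ₀A)).
N = √[(4.910×10^-4)(0.297) / ((4π×10⁻⁷)×2.324×10^-4)] = √(4.994×10^5) ≈ 706.7.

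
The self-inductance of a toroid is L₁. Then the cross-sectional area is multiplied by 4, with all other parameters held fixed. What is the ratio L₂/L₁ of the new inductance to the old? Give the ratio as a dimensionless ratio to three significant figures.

For a toroid, L ∝ μᵣN²A/R.
L₂/L₁ = (4) = 4.00.

L₂/L₁ = 4.00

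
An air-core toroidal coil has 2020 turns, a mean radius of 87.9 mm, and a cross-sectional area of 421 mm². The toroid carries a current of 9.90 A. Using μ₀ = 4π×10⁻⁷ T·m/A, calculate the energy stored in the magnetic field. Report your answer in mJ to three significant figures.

L = μ₀N²A/(2πR) = (4π×10⁻⁷)(2020)²(4.210×10^-4)/(2π×8.790×10^-2) = 3.909×10^-3 H.
U = ½LI² = ½(3.909×10^-3)(9.90)² = 0.1915 J.

U ≈ 192 mJ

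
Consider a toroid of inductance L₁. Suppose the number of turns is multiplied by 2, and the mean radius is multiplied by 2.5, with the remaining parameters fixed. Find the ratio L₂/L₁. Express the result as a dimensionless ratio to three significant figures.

For a toroid, L ∝ μᵣN²A/R.
L₂/L₁ = (2)^2 × (2.5)^-1 = 1.60.

L₂/L₁ = 1.60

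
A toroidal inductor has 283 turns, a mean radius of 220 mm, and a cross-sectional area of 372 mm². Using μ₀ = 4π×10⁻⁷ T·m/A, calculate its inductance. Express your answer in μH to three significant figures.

L ≈ 27.1 μH

For a thin toroid, L = μ₀N²A/(2πR).
L = (4π×10⁻⁷)(283)²(3.720×10^-4) / (2π×0.22 m) = 2.708×10^-5 H.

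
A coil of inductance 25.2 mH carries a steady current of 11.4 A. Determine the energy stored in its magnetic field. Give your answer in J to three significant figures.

U ≈ 1.64 J

Stored magnetic energy: U = ½LI².
U = ½(2.520×10^-2 H)(11.4 A)² = 1.637 J.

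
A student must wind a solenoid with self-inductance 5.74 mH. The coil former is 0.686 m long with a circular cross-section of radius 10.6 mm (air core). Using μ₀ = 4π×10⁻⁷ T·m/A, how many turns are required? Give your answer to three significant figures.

N ≈ 2980 turns

A = πr² = π(1.060×10^-2 m)² = 3.530×10^-4 m².
From L = μ₀N²A/ℓ, N = √(Lℓ / (μ₀A)).
N = √[(5.740×10^-3)(0.686) / ((4π×10⁻⁷)×3.530×10^-4)] = √(8.877×10^6) ≈ 2979.4.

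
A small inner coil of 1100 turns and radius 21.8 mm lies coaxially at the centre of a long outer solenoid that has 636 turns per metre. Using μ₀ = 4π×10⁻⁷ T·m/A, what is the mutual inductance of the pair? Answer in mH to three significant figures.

The outer solenoid produces a uniform field B₁ = μ₀n₁I₁ across the inner coil,
so the flux linkage is N₂Φ = N₂B₁A₂ = μ₀n₁N₂A₂·I₁, giving M = μ₀n₁N₂A₂.
A₂ = πr² = π(2.180×10^-2 m)² = 1.493×10^-3 m².
M = (4π×10⁻⁷)(636)(1100)(1.493×10^-3) = 1.313×10^-3 H.

M ≈ 1.31 mH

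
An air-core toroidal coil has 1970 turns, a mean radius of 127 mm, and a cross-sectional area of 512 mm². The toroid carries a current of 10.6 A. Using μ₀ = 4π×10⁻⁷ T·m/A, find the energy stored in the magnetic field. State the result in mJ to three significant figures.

U ≈ 176 mJ

L = μ₀N²A/(2πR) = (4π×10⁻⁷)(1970)²(5.120×10^-4)/(2π×0.127) = 3.129×10^-3 H.
U = ½LI² = ½(3.129×10^-3)(10.6)² = 0.1758 J.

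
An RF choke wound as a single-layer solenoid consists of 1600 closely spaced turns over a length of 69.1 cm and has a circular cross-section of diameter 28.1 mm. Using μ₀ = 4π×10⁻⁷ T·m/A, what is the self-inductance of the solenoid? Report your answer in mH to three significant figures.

A = π(d/2)² = π(1.405×10^-2 m)² = 6.202×10^-4 m².
For a long solenoid, L = μ₀N²A/ℓ.
L = (4π×10⁻⁷)(1600)²(6.202×10^-4)/(0.691 m) = 2.887×10^-3 H.

L ≈ 2.89 mH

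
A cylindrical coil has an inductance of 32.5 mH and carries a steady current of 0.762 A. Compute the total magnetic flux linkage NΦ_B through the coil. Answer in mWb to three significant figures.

NΦ_B ≈ 24.8 mWb

From L = NΦ_B/I, the flux linkage is NΦ_B = LI.
NΦ_B = (3.250×10^-2 H)(0.762 A) = 2.477×10^-2 Wb.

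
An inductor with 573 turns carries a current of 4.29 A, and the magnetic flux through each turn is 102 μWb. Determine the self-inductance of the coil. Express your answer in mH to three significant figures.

Self-inductance is defined by L = NΦ_B/I (flux linkage over current).
L = (573)(1.020×10^-4 Wb)/(4.29 A) = 1.362×10^-2 H.

L ≈ 13.6 mH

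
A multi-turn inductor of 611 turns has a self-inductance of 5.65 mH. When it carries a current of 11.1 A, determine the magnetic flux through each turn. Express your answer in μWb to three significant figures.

From L = NΦ_B/I, the flux per turn is Φ_B = LI/N.
Φ_B = (5.650×10^-3 H)(11.1 A)/611 = 1.026×10^-4 Wb.

Φ_B ≈ 103 μWb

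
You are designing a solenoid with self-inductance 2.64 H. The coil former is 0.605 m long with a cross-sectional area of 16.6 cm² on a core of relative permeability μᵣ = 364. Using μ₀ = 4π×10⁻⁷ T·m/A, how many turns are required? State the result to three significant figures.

A = 16.6 cm² = 1.660×10^-3 m².
From L = μ₀μᵣN²A/ℓ, N = √(Lℓ / (μ₀μᵣA)).
N = √[(2.64)(0.605) / ((4π×10⁻⁷)(364)×1.660×10^-3)] = √(2.103×10^6) ≈ 1450.3.

N ≈ 1450 turns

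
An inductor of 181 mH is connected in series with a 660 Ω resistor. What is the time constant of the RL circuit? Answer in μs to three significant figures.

τ ≈ 274 μs

τ = L/R = (0.181 H)/(660 Ω) = 2.742×10^-4 s.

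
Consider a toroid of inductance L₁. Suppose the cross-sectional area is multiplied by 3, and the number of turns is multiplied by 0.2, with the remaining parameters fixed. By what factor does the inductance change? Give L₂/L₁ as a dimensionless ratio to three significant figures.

For a toroid, L ∝ μᵣN²A/R.
L₂/L₁ = (3) × (0.2)^2 = 0.120.

L₂/L₁ = 0.120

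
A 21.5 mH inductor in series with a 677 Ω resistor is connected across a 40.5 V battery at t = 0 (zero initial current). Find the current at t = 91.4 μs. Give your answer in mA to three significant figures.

τ = L/R = 2.150×10^-2/677 = 3.176×10^-5 s; final current I_∞ = ε/R = 40.5/677 = 5.982×10^-2 A.
I(t) = I_∞(1 − e^(−t/τ)) with t/τ = 2.878.
I = (5.982×10^-2)(1 − e^(−2.878)) = 5.646×10^-2 A.

I ≈ 56.5 mA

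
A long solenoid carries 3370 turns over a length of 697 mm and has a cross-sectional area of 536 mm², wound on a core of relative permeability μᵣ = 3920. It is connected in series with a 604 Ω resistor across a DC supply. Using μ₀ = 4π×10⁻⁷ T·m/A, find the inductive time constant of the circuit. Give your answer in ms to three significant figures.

A = 536 mm² = 5.360×10^-4 m².
L = μ₀μᵣN²A/ℓ = (4π×10⁻⁷)(3920)(3370)²(5.360×10^-4)/(0.697) = 43.02 H.
τ = L/R = (43.02)/(604) = 7.123×10^-2 s.

τ ≈ 71.2 ms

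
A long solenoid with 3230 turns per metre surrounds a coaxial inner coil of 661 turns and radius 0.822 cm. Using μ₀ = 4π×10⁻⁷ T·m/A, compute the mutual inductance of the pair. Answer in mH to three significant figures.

M ≈ 0.570 mH

The outer solenoid produces a uniform field B₁ = μ₀n₁I₁ across the inner coil,
so the flux linkage is N₂Φ = N₂B₁A₂ = μ₀n₁N₂A₂·I₁, giving M = μ₀n₁N₂A₂.
A₂ = πr² = π(8.220×10^-3 m)² = 2.123×10^-4 m².
M = (4π×10⁻⁷)(3230)(661)(2.123×10^-4) = 5.695×10^-4 H.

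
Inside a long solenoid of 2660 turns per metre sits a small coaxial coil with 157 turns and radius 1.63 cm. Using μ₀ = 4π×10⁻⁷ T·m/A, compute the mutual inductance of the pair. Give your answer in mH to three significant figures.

M ≈ 0.438 mH

The outer solenoid produces a uniform field B₁ = μ₀n₁I₁ across the inner coil,
so the flux linkage is N₂Φ = N₂B₁A₂ = μ₀n₁N₂A₂·I₁, giving M = μ₀n₁N₂A₂.
A₂ = πr² = π(1.630×10^-2 m)² = 8.347×10^-4 m².
M = (4π×10⁻⁷)(2660)(157)(8.347×10^-4) = 4.380×10^-4 H.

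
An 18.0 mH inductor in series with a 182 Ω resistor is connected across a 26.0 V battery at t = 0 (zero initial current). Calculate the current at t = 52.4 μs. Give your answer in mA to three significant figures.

I ≈ 58.8 mA

τ = L/R = 1.800×10^-2/182 = 9.890×10^-5 s; final current I_∞ = ε/R = 26.0/182 = 0.1429 A.
I(t) = I_∞(1 − e^(−t/τ)) with t/τ = 0.530.
I = (0.1429)(1 − e^(−0.530)) = 5.876×10^-2 A.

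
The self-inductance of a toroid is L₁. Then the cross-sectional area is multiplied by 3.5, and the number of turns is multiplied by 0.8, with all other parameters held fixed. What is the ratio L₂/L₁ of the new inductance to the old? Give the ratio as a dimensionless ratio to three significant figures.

L₂/L₁ = 2.24

For a toroid, L ∝ μᵣN²A/R.
L₂/L₁ = (3.5) × (0.8)^2 = 2.24.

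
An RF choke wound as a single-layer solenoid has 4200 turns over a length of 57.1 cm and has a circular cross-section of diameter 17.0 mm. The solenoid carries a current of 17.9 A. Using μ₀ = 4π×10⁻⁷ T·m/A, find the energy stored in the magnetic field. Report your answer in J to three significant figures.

U ≈ 1.41 J

A = π(d/2)² = π(8.500×10^-3 m)² = 2.270×10^-4 m².
L = μ₀N²A/ℓ = (4π×10⁻⁷)(4200)²(2.270×10^-4)/(0.571) = 8.812×10^-3 H.
U = ½LI² = ½(8.812×10^-3)(17.9)² = 1.412 J.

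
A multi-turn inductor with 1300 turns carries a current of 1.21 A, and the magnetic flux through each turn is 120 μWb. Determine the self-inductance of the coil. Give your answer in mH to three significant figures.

Self-inductance is defined by L = NΦ_B/I (flux linkage over current).
L = (1300)(1.200×10^-4 Wb)/(1.21 A) = 0.1289 H.

L ≈ 129 mH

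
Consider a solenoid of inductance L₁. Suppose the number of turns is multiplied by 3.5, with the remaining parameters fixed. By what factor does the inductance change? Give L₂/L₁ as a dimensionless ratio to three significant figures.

L₂/L₁ = 12.3

For a solenoid, L ∝ μᵣN²A/ℓ.
L₂/L₁ = (3.5)^2 = 12.3.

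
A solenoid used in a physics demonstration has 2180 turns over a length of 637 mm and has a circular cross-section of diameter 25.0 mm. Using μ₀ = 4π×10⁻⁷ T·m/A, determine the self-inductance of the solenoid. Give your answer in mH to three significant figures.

L ≈ 4.60 mH

A = π(d/2)² = π(1.250×10^-2 m)² = 4.909×10^-4 m².
For a long solenoid, L = μ₀N²A/ℓ.
L = (4π×10⁻⁷)(2180)²(4.909×10^-4)/(0.637 m) = 4.602×10^-3 H.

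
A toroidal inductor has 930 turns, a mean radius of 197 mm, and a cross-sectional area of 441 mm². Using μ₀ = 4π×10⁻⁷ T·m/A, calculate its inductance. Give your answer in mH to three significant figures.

For a thin toroid, L = μ₀N²A/(2πR).
L = (4π×10⁻⁷)(930)²(4.410×10^-4) / (2π×0.197 m) = 3.872×10^-4 H.

L ≈ 0.387 mH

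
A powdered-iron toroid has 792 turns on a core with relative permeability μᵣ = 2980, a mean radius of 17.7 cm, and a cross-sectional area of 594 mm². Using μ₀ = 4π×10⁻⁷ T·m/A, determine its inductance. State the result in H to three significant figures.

For a thin toroid, L = μ₀μᵣN²A/(2πR).
L = (4π×10⁻⁷)(2980)(792)²(5.940×10^-4) / (2π×0.177 m) = 1.2546 H.

L ≈ 1.25 H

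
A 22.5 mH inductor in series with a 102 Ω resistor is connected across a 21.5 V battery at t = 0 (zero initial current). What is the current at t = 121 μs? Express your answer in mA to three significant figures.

I ≈ 89.0 mA

τ = L/R = 2.250×10^-2/102 = 2.206×10^-4 s; final current I_∞ = ε/R = 21.5/102 = 0.2108 A.
I(t) = I_∞(1 − e^(−t/τ)) with t/τ = 0.549.
I = (0.2108)(1 − e^(−0.549)) = 8.899×10^-2 A.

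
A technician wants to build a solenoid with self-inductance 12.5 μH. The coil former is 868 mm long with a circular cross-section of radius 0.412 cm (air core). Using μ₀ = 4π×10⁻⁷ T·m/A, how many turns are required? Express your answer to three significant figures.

A = πr² = π(4.120×10^-3 m)² = 5.333×10^-5 m².
From L = μ₀N²A/ℓ, N = √(Lℓ / (μ₀A)).
N = √[(1.250×10^-5)(0.868) / ((4π×10⁻⁷)×5.333×10^-5)] = √(1.619×10^5) ≈ 402.4.

N ≈ 402 turns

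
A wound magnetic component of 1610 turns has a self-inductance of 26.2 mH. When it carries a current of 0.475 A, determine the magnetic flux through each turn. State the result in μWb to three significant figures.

Φ_B ≈ 7.73 μWb

From L = NΦ_B/I, the flux per turn is Φ_B = LI/N.
Φ_B = (2.620×10^-2 H)(0.475 A)/1610 = 7.730×10^-6 Wb.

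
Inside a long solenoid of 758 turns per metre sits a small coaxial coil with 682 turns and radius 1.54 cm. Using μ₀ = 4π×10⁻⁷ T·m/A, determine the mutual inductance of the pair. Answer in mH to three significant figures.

M ≈ 0.484 mH

The outer solenoid produces a uniform field B₁ = μ₀n₁I₁ across the inner coil,
so the flux linkage is N₂Φ = N₂B₁A₂ = μ₀n₁N₂A₂·I₁, giving M = μ₀n₁N₂A₂.
A₂ = πr² = π(1.540×10^-2 m)² = 7.451×10^-4 m².
M = (4π×10⁻⁷)(758)(682)(7.451×10^-4) = 4.840×10^-4 H.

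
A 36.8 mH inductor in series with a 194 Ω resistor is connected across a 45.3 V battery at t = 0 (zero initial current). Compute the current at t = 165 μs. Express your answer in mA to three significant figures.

I ≈ 136 mA

τ = L/R = 3.680×10^-2/194 = 1.897×10^-4 s; final current I_∞ = ε/R = 45.3/194 = 0.2335 A.
I(t) = I_∞(1 − e^(−t/τ)) with t/τ = 0.870.
I = (0.2335)(1 − e^(−0.870)) = 0.1357 A.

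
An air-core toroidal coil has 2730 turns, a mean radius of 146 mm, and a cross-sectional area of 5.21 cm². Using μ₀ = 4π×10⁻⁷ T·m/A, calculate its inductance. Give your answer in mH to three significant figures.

L ≈ 5.32 mH

For a thin toroid, L = μ₀N²A/(2πR).
L = (4π×10⁻⁷)(2730)²(5.210×10^-4) / (2π×0.146 m) = 5.319×10^-3 H.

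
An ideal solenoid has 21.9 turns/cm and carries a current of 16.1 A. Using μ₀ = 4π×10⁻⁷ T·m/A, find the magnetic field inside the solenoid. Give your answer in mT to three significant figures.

Inside a long solenoid, B = μ₀nI.
B = (4π×10⁻⁷)(2.190×10^3 m⁻¹)(16.1 A) = 4.431×10^-2 T.

B ≈ 44.3 mT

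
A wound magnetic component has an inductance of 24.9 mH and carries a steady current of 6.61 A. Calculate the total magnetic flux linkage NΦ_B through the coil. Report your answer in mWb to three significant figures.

NΦ_B ≈ 165 mWb

From L = NΦ_B/I, the flux linkage is NΦ_B = LI.
NΦ_B = (2.490×10^-2 H)(6.61 A) = 0.1646 Wb.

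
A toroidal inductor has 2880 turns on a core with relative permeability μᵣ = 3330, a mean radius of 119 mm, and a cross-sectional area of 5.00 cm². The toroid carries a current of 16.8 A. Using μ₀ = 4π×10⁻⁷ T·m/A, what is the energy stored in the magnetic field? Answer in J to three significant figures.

L = μ₀μᵣN²A/(2πR) = (4π×10⁻⁷)(3330)(2880)²(5.000×10^-4)/(2π×0.119) = 23.21 H.
U = ½LI² = ½(23.21)(16.8)² = 3.275×10^3 J.

U ≈ 3280 J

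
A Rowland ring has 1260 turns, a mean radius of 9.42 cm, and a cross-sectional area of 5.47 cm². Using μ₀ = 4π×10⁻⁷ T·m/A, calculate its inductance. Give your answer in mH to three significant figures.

L ≈ 1.84 mH

For a thin toroid, L = μ₀N²A/(2πR).
L = (4π×10⁻⁷)(1260)²(5.470×10^-4) / (2π×9.420×10^-2 m) = 1.844×10^-3 H.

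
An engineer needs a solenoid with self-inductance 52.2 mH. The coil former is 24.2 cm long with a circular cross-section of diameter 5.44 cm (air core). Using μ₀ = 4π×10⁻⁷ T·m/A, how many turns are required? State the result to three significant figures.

A = π(d/2)² = π(2.720×10^-2 m)² = 2.324×10^-3 m².
From L = μ₀N²A/ℓ, N = √(Lℓ / (μ₀A)).
N = √[(5.220×10^-2)(0.242) / ((4π×10⁻⁷)×2.324×10^-3)] = √(4.325×10^6) ≈ 2079.7.

N ≈ 2080 turns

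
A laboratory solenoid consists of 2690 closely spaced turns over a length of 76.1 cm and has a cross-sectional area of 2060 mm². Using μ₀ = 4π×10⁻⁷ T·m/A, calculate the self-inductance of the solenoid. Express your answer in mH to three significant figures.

L ≈ 24.6 mH

A = 2060 mm² = 2.060×10^-3 m².
For a long solenoid, L = μ₀N²A/ℓ.
L = (4π×10⁻⁷)(2690)²(2.060×10^-3)/(0.761 m) = 2.461×10^-2 H.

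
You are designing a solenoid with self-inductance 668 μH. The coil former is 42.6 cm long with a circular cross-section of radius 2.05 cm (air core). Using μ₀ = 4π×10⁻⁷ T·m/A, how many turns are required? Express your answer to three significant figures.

N ≈ 414 turns

A = πr² = π(2.050×10^-2 m)² = 1.320×10^-3 m².
From L = μ₀N²A/ℓ, N = √(Lℓ / (μ₀A)).
N = √[(6.680×10^-4)(0.426) / ((4π×10⁻⁷)×1.320×10^-3)] = √(1.715×10^5) ≈ 414.2.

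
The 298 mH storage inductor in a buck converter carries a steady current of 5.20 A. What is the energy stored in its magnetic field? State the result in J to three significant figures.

U ≈ 4.03 J

Stored magnetic energy: U = ½LI².
U = ½(0.298 H)(5.20 A)² = 4.029 J.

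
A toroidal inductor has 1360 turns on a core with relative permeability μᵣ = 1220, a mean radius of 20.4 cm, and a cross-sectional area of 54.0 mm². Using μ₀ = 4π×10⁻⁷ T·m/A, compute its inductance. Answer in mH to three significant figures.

For a thin toroid, L = μ₀μᵣN²A/(2πR).
L = (4π×10⁻⁷)(1220)(1360)²(5.400×10^-5) / (2π×0.204 m) = 0.11946 H.

L ≈ 119 mH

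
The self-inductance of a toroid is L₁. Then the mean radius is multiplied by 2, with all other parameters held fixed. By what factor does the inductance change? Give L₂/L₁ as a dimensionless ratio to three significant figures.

For a toroid, L ∝ μᵣN²A/R.
L₂/L₁ = (2)^-1 = 0.500.

L₂/L₁ = 0.500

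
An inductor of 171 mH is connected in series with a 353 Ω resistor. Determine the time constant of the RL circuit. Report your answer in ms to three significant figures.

τ = L/R = (0.171 H)/(353 Ω) = 4.844×10^-4 s.

τ ≈ 0.484 ms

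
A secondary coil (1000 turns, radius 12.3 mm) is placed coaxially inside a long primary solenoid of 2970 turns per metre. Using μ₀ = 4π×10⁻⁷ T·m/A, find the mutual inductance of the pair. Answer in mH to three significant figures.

The outer solenoid produces a uniform field B₁ = μ₀n₁I₁ across the inner coil,
so the flux linkage is N₂Φ = N₂B₁A₂ = μ₀n₁N₂A₂·I₁, giving M = μ₀n₁N₂A₂.
A₂ = πr² = π(1.230×10^-2 m)² = 4.753×10^-4 m².
M = (4π×10⁻⁷)(2970)(1000)(4.753×10^-4) = 1.774×10^-3 H.

M ≈ 1.77 mH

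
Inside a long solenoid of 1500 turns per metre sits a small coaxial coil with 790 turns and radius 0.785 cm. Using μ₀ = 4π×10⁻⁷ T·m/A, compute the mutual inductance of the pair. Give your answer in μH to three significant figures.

M ≈ 288 μH

The outer solenoid produces a uniform field B₁ = μ₀n₁I₁ across the inner coil,
so the flux linkage is N₂Φ = N₂B₁A₂ = μ₀n₁N₂A₂·I₁, giving M = μ₀n₁N₂A₂.
A₂ = πr² = π(7.850×10^-3 m)² = 1.936×10^-4 m².
M = (4π×10⁻⁷)(1500)(790)(1.936×10^-4) = 2.883×10^-4 H.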